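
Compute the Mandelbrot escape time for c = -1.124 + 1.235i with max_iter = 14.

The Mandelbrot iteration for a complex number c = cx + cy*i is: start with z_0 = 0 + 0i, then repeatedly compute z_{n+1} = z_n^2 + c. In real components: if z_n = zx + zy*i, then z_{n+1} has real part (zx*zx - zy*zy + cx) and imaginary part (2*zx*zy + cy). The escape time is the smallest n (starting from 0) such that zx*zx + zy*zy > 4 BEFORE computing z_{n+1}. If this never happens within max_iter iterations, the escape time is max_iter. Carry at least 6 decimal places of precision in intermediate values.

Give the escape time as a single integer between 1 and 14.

z_0 = 0 + 0i, c = -1.1240 + 1.2350i
Iter 1: z = -1.1240 + 1.2350i, |z|^2 = 2.7886
Iter 2: z = -1.3858 + -1.5413i, |z|^2 = 4.2961
Escaped at iteration 2

Answer: 2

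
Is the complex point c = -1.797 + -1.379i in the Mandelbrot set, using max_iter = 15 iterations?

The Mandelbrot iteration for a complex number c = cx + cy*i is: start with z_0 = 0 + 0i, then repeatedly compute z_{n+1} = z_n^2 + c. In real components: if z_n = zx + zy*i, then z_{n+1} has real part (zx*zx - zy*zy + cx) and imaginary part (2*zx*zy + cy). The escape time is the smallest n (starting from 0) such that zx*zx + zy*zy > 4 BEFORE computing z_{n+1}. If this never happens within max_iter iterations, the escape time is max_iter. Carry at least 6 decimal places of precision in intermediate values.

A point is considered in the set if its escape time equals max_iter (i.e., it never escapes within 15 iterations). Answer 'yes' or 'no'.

Answer: no

Derivation:
z_0 = 0 + 0i, c = -1.7970 + -1.3790i
Iter 1: z = -1.7970 + -1.3790i, |z|^2 = 5.1308
Escaped at iteration 1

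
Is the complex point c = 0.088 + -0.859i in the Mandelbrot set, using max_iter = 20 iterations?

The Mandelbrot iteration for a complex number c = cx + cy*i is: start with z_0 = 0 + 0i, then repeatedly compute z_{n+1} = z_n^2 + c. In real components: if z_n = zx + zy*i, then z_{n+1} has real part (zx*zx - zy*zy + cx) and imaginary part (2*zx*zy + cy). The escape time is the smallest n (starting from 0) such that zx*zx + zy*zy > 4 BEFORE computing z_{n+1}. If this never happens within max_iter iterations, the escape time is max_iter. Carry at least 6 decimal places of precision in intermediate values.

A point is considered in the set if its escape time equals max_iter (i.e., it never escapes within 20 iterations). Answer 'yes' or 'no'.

Answer: no

Derivation:
z_0 = 0 + 0i, c = 0.0880 + -0.8590i
Iter 1: z = 0.0880 + -0.8590i, |z|^2 = 0.7456
Iter 2: z = -0.6421 + -1.0102i, |z|^2 = 1.4328
Iter 3: z = -0.5201 + 0.4384i, |z|^2 = 0.4627
Iter 4: z = 0.1664 + -1.3150i, |z|^2 = 1.7569
Iter 5: z = -1.6135 + -1.2966i, |z|^2 = 4.2847
Escaped at iteration 5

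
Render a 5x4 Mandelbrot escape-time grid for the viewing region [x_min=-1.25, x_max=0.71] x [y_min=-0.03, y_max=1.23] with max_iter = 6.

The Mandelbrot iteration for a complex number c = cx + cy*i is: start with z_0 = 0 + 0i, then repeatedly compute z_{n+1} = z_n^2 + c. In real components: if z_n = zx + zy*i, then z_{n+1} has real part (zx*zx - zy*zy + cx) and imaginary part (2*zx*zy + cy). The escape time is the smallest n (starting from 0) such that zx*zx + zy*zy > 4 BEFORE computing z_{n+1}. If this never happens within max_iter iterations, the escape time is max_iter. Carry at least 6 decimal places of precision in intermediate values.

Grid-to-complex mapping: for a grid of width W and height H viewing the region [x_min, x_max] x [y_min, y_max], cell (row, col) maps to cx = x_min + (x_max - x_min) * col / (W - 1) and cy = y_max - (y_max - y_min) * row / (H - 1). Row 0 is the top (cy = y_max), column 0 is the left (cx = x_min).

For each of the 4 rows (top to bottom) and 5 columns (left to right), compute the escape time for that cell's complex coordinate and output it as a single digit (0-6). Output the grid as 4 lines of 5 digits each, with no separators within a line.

(row=0, col=0): c = -1.2500 + 1.2300i → escape time 2
(row=0, col=1): c = -0.7600 + 1.2300i → escape time 3
(row=0, col=2): c = -0.2700 + 1.2300i → escape time 3
(row=0, col=3): c = 0.2200 + 1.2300i → escape time 2
(row=0, col=4): c = 0.7100 + 1.2300i → escape time 2
(row=1, col=0): c = -1.2500 + 0.8100i → escape time 3
(row=1, col=1): c = -0.7600 + 0.8100i → escape time 4
(row=1, col=2): c = -0.2700 + 0.8100i → escape time 6
(row=1, col=3): c = 0.2200 + 0.8100i → escape time 5
(row=1, col=4): c = 0.7100 + 0.8100i → escape time 2
(row=2, col=0): c = -1.2500 + 0.3900i → escape time 6
(row=2, col=1): c = -0.7600 + 0.3900i → escape time 6
(row=2, col=2): c = -0.2700 + 0.3900i → escape time 6
(row=2, col=3): c = 0.2200 + 0.3900i → escape time 6
(row=2, col=4): c = 0.7100 + 0.3900i → escape time 3
(row=3, col=0): c = -1.2500 + -0.0300i → escape time 6
(row=3, col=1): c = -0.7600 + -0.0300i → escape time 6
(row=3, col=2): c = -0.2700 + -0.0300i → escape time 6
(row=3, col=3): c = 0.2200 + -0.0300i → escape time 6
(row=3, col=4): c = 0.7100 + -0.0300i → escape time 3

Answer: 23322
34652
66663
66663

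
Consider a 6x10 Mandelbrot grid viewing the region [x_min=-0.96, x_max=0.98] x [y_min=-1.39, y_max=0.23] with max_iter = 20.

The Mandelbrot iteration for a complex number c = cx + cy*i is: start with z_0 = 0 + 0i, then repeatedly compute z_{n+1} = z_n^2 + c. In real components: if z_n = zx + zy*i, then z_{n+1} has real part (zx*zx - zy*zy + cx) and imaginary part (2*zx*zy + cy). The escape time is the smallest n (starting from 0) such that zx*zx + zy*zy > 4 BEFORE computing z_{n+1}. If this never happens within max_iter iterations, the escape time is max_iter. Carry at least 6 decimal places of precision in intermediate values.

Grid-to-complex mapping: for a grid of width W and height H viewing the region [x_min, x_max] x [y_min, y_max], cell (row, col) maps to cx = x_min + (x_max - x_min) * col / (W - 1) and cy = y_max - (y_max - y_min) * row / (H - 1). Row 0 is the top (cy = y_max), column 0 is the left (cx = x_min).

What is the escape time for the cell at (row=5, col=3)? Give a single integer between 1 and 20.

z_0 = 0 + 0i, c = 0.2040 + -0.6700i
Iter 1: z = 0.2040 + -0.6700i, |z|^2 = 0.4905
Iter 2: z = -0.2033 + -0.9434i, |z|^2 = 0.9313
Iter 3: z = -0.6446 + -0.2865i, |z|^2 = 0.4976
Iter 4: z = 0.5375 + -0.3007i, |z|^2 = 0.3793
Iter 5: z = 0.4024 + -0.9932i, |z|^2 = 1.1484
Iter 6: z = -0.6205 + -1.4694i, |z|^2 = 2.5443
Iter 7: z = -1.5702 + 1.1536i, |z|^2 = 3.7962
Iter 8: z = 1.3385 + -4.2927i, |z|^2 = 20.2193
Escaped at iteration 8

Answer: 8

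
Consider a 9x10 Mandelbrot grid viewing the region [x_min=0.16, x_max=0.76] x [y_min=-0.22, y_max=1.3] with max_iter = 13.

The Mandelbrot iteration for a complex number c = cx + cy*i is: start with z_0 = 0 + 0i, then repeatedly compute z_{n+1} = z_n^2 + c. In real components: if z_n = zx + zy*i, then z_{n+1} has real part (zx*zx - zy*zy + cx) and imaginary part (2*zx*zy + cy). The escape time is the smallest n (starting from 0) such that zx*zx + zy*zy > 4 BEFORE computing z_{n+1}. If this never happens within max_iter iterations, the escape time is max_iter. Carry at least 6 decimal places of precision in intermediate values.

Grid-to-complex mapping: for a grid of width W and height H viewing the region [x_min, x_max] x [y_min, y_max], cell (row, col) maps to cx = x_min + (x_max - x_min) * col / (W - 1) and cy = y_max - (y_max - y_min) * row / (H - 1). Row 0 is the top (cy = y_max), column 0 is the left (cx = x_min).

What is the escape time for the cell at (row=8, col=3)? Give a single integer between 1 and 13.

z_0 = 0 + 0i, c = 0.3850 + -0.0511i
Iter 1: z = 0.3850 + -0.0511i, |z|^2 = 0.1508
Iter 2: z = 0.5306 + -0.0905i, |z|^2 = 0.2897
Iter 3: z = 0.6584 + -0.1471i, |z|^2 = 0.4551
Iter 4: z = 0.7968 + -0.2448i, |z|^2 = 0.6948
Iter 5: z = 0.9600 + -0.4413i, |z|^2 = 1.1162
Iter 6: z = 1.1118 + -0.8983i, |z|^2 = 2.0430
Iter 7: z = 0.8142 + -2.0486i, |z|^2 = 4.8595
Escaped at iteration 7

Answer: 7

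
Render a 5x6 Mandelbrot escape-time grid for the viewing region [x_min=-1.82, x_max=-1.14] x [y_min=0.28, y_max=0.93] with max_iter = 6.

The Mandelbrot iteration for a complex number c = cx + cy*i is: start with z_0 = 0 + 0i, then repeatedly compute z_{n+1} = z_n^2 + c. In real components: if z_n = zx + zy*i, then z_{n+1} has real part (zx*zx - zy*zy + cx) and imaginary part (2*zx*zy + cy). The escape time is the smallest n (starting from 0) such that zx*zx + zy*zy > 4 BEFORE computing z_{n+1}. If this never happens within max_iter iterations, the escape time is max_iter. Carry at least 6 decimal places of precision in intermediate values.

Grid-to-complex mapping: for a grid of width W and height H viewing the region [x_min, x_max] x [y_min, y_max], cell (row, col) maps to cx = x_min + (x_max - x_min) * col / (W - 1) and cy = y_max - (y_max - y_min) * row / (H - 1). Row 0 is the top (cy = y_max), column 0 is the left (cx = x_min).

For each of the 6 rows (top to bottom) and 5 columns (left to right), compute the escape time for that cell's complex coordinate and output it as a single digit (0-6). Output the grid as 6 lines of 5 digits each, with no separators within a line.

(row=0, col=0): c = -1.8200 + 0.9300i → escape time 1
(row=0, col=1): c = -1.6500 + 0.9300i → escape time 2
(row=0, col=2): c = -1.4800 + 0.9300i → escape time 3
(row=0, col=3): c = -1.3100 + 0.9300i → escape time 3
(row=0, col=4): c = -1.1400 + 0.9300i → escape time 3
(row=1, col=0): c = -1.8200 + 0.8000i → escape time 2
(row=1, col=1): c = -1.6500 + 0.8000i → escape time 3
(row=1, col=2): c = -1.4800 + 0.8000i → escape time 3
(row=1, col=3): c = -1.3100 + 0.8000i → escape time 3
(row=1, col=4): c = -1.1400 + 0.8000i → escape time 3
(row=2, col=0): c = -1.8200 + 0.6700i → escape time 2
(row=2, col=1): c = -1.6500 + 0.6700i → escape time 3
(row=2, col=2): c = -1.4800 + 0.6700i → escape time 3
(row=2, col=3): c = -1.3100 + 0.6700i → escape time 3
(row=2, col=4): c = -1.1400 + 0.6700i → escape time 3
(row=3, col=0): c = -1.8200 + 0.5400i → escape time 3
(row=3, col=1): c = -1.6500 + 0.5400i → escape time 3
(row=3, col=2): c = -1.4800 + 0.5400i → escape time 3
(row=3, col=3): c = -1.3100 + 0.5400i → escape time 3
(row=3, col=4): c = -1.1400 + 0.5400i → escape time 5
(row=4, col=0): c = -1.8200 + 0.4100i → escape time 3
(row=4, col=1): c = -1.6500 + 0.4100i → escape time 3
(row=4, col=2): c = -1.4800 + 0.4100i → escape time 4
(row=4, col=3): c = -1.3100 + 0.4100i → escape time 6
(row=4, col=4): c = -1.1400 + 0.4100i → escape time 6
(row=5, col=0): c = -1.8200 + 0.2800i → escape time 4
(row=5, col=1): c = -1.6500 + 0.2800i → escape time 4
(row=5, col=2): c = -1.4800 + 0.2800i → escape time 5
(row=5, col=3): c = -1.3100 + 0.2800i → escape time 6
(row=5, col=4): c = -1.1400 + 0.2800i → escape time 6

Answer: 12333
23333
23333
33335
33466
44566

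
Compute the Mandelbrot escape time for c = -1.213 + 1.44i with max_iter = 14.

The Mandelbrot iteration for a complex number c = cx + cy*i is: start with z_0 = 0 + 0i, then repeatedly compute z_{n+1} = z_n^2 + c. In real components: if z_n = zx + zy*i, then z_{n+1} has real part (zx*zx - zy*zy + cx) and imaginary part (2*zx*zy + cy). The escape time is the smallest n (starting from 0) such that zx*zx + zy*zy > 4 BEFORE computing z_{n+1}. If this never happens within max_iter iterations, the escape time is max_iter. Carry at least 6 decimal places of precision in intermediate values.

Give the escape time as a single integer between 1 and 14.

Answer: 2

Derivation:
z_0 = 0 + 0i, c = -1.2130 + 1.4400i
Iter 1: z = -1.2130 + 1.4400i, |z|^2 = 3.5450
Iter 2: z = -1.8152 + -2.0534i, |z|^2 = 7.5117
Escaped at iteration 2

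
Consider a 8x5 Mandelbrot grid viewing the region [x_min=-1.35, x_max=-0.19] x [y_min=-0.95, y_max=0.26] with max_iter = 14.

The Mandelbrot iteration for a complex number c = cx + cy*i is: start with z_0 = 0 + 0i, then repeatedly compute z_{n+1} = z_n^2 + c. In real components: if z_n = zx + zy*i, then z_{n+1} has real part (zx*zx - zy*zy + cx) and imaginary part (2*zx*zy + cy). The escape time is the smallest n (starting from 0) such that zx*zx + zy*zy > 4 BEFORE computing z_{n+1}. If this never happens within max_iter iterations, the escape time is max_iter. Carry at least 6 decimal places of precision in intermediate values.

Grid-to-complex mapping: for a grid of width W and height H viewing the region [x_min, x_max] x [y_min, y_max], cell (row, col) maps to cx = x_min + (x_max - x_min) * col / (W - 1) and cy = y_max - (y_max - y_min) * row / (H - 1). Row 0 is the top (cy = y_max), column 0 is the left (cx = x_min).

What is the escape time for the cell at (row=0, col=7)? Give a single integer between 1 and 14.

z_0 = 0 + 0i, c = -0.1900 + 0.2600i
Iter 1: z = -0.1900 + 0.2600i, |z|^2 = 0.1037
Iter 2: z = -0.2215 + 0.1612i, |z|^2 = 0.0750
Iter 3: z = -0.1669 + 0.1886i, |z|^2 = 0.0634
Iter 4: z = -0.1977 + 0.1970i, |z|^2 = 0.0779
Iter 5: z = -0.1897 + 0.1821i, |z|^2 = 0.0692
Iter 6: z = -0.1872 + 0.1909i, |z|^2 = 0.0715
Iter 7: z = -0.1914 + 0.1885i, |z|^2 = 0.0722
Iter 8: z = -0.1889 + 0.1878i, |z|^2 = 0.0710
Iter 9: z = -0.1896 + 0.1890i, |z|^2 = 0.0717
Iter 10: z = -0.1898 + 0.1883i, |z|^2 = 0.0715
Iter 11: z = -0.1894 + 0.1885i, |z|^2 = 0.0714
Iter 12: z = -0.1896 + 0.1886i, |z|^2 = 0.0715
Iter 13: z = -0.1896 + 0.1885i, |z|^2 = 0.0715

Answer: 14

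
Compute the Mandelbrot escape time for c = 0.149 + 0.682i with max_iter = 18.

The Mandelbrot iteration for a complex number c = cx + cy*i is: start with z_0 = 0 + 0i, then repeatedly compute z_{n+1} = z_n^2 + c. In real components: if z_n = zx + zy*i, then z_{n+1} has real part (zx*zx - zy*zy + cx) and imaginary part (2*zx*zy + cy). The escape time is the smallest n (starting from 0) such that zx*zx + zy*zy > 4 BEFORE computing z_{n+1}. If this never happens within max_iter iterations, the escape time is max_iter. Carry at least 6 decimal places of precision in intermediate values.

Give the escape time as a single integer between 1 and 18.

z_0 = 0 + 0i, c = 0.1490 + 0.6820i
Iter 1: z = 0.1490 + 0.6820i, |z|^2 = 0.4873
Iter 2: z = -0.2939 + 0.8852i, |z|^2 = 0.8700
Iter 3: z = -0.5483 + 0.1616i, |z|^2 = 0.3267
Iter 4: z = 0.4235 + 0.5048i, |z|^2 = 0.4341
Iter 5: z = 0.0735 + 1.1095i, |z|^2 = 1.2364
Iter 6: z = -1.0766 + 0.8451i, |z|^2 = 1.8733
Iter 7: z = 0.5939 + -1.1377i, |z|^2 = 1.6471
Iter 8: z = -0.7928 + -0.6693i, |z|^2 = 1.0765
Iter 9: z = 0.3295 + 1.7433i, |z|^2 = 3.1475
Iter 10: z = -2.7815 + 1.8307i, |z|^2 = 11.0878
Escaped at iteration 10

Answer: 10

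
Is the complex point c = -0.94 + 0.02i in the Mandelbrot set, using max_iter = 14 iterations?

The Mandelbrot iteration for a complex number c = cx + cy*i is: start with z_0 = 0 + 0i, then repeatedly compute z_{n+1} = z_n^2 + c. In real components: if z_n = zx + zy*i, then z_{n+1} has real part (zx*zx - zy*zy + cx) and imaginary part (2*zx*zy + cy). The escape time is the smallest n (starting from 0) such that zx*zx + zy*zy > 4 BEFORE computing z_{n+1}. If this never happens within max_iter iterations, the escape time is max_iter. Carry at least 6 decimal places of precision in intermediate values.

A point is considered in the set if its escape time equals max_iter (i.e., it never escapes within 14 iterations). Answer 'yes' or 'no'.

z_0 = 0 + 0i, c = -0.9400 + 0.0200i
Iter 1: z = -0.9400 + 0.0200i, |z|^2 = 0.8840
Iter 2: z = -0.0568 + -0.0176i, |z|^2 = 0.0035
Iter 3: z = -0.9371 + 0.0220i, |z|^2 = 0.8786
Iter 4: z = -0.0624 + -0.0212i, |z|^2 = 0.0043
Iter 5: z = -0.9366 + 0.0226i, |z|^2 = 0.8777
Iter 6: z = -0.0634 + -0.0224i, |z|^2 = 0.0045
Iter 7: z = -0.9365 + 0.0228i, |z|^2 = 0.8775
Iter 8: z = -0.0635 + -0.0228i, |z|^2 = 0.0046
Iter 9: z = -0.9365 + 0.0229i, |z|^2 = 0.8775
Iter 10: z = -0.0635 + -0.0229i, |z|^2 = 0.0046
Iter 11: z = -0.9365 + 0.0229i, |z|^2 = 0.8775
Iter 12: z = -0.0635 + -0.0229i, |z|^2 = 0.0046
Iter 13: z = -0.9365 + 0.0229i, |z|^2 = 0.8775
Did not escape in 14 iterations → in set

Answer: yes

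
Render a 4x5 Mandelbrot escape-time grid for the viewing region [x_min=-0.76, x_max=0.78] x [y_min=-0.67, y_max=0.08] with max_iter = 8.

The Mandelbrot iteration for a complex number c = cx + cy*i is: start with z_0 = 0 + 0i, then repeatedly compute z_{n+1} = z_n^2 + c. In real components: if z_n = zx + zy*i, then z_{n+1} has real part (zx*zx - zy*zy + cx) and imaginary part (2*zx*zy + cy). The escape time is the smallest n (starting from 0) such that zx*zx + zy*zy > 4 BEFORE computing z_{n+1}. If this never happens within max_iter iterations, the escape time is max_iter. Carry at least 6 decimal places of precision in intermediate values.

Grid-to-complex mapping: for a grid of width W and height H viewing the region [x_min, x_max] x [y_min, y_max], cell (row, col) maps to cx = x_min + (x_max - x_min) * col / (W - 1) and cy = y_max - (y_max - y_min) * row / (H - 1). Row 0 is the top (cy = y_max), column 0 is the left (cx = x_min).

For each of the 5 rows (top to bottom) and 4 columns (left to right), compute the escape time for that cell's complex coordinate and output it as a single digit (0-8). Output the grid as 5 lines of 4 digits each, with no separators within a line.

(row=0, col=0): c = -0.7600 + 0.0800i → escape time 8
(row=0, col=1): c = -0.2467 + 0.0800i → escape time 8
(row=0, col=2): c = 0.2667 + 0.0800i → escape time 8
(row=0, col=3): c = 0.7800 + 0.0800i → escape time 3
(row=1, col=0): c = -0.7600 + -0.1075i → escape time 8
(row=1, col=1): c = -0.2467 + -0.1075i → escape time 8
(row=1, col=2): c = 0.2667 + -0.1075i → escape time 8
(row=1, col=3): c = 0.7800 + -0.1075i → escape time 3
(row=2, col=0): c = -0.7600 + -0.2950i → escape time 8
(row=2, col=1): c = -0.2467 + -0.2950i → escape time 8
(row=2, col=2): c = 0.2667 + -0.2950i → escape time 8
(row=2, col=3): c = 0.7800 + -0.2950i → escape time 3
(row=3, col=0): c = -0.7600 + -0.4825i → escape time 6
(row=3, col=1): c = -0.2467 + -0.4825i → escape time 8
(row=3, col=2): c = 0.2667 + -0.4825i → escape time 8
(row=3, col=3): c = 0.7800 + -0.4825i → escape time 3
(row=4, col=0): c = -0.7600 + -0.6700i → escape time 5
(row=4, col=1): c = -0.2467 + -0.6700i → escape time 8
(row=4, col=2): c = 0.2667 + -0.6700i → escape time 7
(row=4, col=3): c = 0.7800 + -0.6700i → escape time 3

Answer: 8883
8883
8883
6883
5873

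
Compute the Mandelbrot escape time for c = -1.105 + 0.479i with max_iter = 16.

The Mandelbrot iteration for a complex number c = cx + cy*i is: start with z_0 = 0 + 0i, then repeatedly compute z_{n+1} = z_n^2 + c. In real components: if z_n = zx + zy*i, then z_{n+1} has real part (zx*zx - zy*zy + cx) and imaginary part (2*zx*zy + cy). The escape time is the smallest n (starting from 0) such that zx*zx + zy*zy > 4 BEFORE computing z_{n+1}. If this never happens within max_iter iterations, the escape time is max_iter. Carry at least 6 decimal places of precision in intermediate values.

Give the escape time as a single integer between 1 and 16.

z_0 = 0 + 0i, c = -1.1050 + 0.4790i
Iter 1: z = -1.1050 + 0.4790i, |z|^2 = 1.4505
Iter 2: z = -0.1134 + -0.5796i, |z|^2 = 0.3488
Iter 3: z = -1.4281 + 0.6105i, |z|^2 = 2.4120
Iter 4: z = 0.5617 + -1.2646i, |z|^2 = 1.9146
Iter 5: z = -2.3887 + -0.9416i, |z|^2 = 6.5923
Escaped at iteration 5

Answer: 5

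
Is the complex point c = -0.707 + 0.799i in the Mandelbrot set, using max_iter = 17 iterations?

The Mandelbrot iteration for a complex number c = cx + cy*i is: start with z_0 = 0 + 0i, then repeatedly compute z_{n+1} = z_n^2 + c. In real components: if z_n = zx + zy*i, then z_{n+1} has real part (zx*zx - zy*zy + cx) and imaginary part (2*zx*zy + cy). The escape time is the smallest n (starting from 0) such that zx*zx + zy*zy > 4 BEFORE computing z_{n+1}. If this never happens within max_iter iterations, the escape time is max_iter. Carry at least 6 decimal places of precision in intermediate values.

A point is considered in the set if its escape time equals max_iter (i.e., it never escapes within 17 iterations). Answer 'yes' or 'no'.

Answer: no

Derivation:
z_0 = 0 + 0i, c = -0.7070 + 0.7990i
Iter 1: z = -0.7070 + 0.7990i, |z|^2 = 1.1382
Iter 2: z = -0.8456 + -0.3308i, |z|^2 = 0.8244
Iter 3: z = -0.1015 + 1.3584i, |z|^2 = 1.8555
Iter 4: z = -2.5419 + 0.5234i, |z|^2 = 6.7353
Escaped at iteration 4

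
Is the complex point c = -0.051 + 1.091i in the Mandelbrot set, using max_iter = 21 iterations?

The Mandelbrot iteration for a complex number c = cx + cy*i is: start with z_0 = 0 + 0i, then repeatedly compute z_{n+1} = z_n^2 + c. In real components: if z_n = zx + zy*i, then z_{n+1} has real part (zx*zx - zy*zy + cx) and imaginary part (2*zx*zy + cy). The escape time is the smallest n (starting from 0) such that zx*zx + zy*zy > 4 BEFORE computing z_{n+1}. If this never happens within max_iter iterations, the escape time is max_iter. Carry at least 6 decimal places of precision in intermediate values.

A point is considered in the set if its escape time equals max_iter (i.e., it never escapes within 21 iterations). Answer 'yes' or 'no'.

Answer: no

Derivation:
z_0 = 0 + 0i, c = -0.0510 + 1.0910i
Iter 1: z = -0.0510 + 1.0910i, |z|^2 = 1.1929
Iter 2: z = -1.2387 + 0.9797i, |z|^2 = 2.4942
Iter 3: z = 0.5235 + -1.3361i, |z|^2 = 2.0592
Iter 4: z = -1.5622 + -0.3079i, |z|^2 = 2.5351
Iter 5: z = 2.2946 + 2.0529i, |z|^2 = 9.4794
Escaped at iteration 5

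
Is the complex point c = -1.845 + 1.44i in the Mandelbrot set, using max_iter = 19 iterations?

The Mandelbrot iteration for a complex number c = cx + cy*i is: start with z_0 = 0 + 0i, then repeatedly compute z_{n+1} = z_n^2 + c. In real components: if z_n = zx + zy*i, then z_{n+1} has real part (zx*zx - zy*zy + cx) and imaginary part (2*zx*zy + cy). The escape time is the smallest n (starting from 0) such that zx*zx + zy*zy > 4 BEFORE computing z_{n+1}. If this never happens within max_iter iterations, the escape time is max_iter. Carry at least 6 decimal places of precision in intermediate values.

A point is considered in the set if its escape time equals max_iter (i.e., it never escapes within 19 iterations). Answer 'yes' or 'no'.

z_0 = 0 + 0i, c = -1.8450 + 1.4400i
Iter 1: z = -1.8450 + 1.4400i, |z|^2 = 5.4776
Escaped at iteration 1

Answer: no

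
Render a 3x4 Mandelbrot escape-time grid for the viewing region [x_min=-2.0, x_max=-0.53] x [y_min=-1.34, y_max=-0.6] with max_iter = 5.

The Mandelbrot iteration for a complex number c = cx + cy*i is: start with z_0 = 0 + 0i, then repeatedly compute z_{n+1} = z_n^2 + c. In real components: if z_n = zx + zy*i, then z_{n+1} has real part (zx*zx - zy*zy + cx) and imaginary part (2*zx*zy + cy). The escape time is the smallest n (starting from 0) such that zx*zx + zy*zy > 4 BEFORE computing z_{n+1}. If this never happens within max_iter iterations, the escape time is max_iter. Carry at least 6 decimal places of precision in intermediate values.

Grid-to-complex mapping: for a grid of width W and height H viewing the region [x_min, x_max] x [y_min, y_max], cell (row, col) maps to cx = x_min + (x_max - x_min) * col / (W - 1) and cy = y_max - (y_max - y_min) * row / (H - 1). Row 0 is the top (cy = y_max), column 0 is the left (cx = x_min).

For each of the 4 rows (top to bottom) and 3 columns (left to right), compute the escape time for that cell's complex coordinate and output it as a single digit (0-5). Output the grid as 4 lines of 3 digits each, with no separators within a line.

(row=0, col=0): c = -2.0000 + -0.6000i → escape time 1
(row=0, col=1): c = -1.2650 + -0.6000i → escape time 3
(row=0, col=2): c = -0.5300 + -0.6000i → escape time 5
(row=1, col=0): c = -2.0000 + -0.8467i → escape time 1
(row=1, col=1): c = -1.2650 + -0.8467i → escape time 3
(row=1, col=2): c = -0.5300 + -0.8467i → escape time 4
(row=2, col=0): c = -2.0000 + -1.0933i → escape time 1
(row=2, col=1): c = -1.2650 + -1.0933i → escape time 3
(row=2, col=2): c = -0.5300 + -1.0933i → escape time 3
(row=3, col=0): c = -2.0000 + -1.3400i → escape time 1
(row=3, col=1): c = -1.2650 + -1.3400i → escape time 2
(row=3, col=2): c = -0.5300 + -1.3400i → escape time 2

Answer: 135
134
133
122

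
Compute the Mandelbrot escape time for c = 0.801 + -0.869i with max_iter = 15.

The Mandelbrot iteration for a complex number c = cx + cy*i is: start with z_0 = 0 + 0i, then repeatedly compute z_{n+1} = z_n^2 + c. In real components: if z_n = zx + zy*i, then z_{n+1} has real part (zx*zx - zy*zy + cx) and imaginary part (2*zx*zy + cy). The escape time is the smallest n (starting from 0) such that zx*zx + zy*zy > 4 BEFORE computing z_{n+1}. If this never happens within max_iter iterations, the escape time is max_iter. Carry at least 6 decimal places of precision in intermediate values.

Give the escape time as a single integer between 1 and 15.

z_0 = 0 + 0i, c = 0.8010 + -0.8690i
Iter 1: z = 0.8010 + -0.8690i, |z|^2 = 1.3968
Iter 2: z = 0.6874 + -2.2611i, |z|^2 = 5.5853
Escaped at iteration 2

Answer: 2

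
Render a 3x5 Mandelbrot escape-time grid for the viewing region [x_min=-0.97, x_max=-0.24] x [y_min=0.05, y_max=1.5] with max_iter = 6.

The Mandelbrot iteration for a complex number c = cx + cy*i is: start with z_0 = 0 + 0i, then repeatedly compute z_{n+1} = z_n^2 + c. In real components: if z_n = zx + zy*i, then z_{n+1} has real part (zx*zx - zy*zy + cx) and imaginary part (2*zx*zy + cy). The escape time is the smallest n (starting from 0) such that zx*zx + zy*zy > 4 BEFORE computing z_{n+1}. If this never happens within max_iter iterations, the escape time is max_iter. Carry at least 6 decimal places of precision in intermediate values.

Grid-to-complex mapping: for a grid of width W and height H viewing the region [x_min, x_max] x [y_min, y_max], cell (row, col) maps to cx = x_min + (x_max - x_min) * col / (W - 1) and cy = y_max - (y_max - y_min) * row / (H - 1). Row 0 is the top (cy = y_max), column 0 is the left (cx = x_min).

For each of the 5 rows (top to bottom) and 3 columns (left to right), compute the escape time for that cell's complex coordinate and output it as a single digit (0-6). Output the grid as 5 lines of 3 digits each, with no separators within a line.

(row=0, col=0): c = -0.9700 + 1.5000i → escape time 2
(row=0, col=1): c = -0.6050 + 1.5000i → escape time 2
(row=0, col=2): c = -0.2400 + 1.5000i → escape time 2
(row=1, col=0): c = -0.9700 + 1.1375i → escape time 3
(row=1, col=1): c = -0.6050 + 1.1375i → escape time 3
(row=1, col=2): c = -0.2400 + 1.1375i → escape time 4
(row=2, col=0): c = -0.9700 + 0.7750i → escape time 3
(row=2, col=1): c = -0.6050 + 0.7750i → escape time 5
(row=2, col=2): c = -0.2400 + 0.7750i → escape time 6
(row=3, col=0): c = -0.9700 + 0.4125i → escape time 6
(row=3, col=1): c = -0.6050 + 0.4125i → escape time 6
(row=3, col=2): c = -0.2400 + 0.4125i → escape time 6
(row=4, col=0): c = -0.9700 + 0.0500i → escape time 6
(row=4, col=1): c = -0.6050 + 0.0500i → escape time 6
(row=4, col=2): c = -0.2400 + 0.0500i → escape time 6

Answer: 222
334
356
666
666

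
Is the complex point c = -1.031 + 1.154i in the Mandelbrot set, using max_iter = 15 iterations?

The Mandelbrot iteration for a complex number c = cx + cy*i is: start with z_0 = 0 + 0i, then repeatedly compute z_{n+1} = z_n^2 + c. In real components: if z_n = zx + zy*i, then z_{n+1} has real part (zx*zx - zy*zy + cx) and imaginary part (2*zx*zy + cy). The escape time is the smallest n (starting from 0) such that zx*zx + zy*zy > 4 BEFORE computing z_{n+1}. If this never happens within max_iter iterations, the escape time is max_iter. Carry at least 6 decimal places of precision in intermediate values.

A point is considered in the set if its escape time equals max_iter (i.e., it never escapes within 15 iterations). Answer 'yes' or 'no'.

Answer: no

Derivation:
z_0 = 0 + 0i, c = -1.0310 + 1.1540i
Iter 1: z = -1.0310 + 1.1540i, |z|^2 = 2.3947
Iter 2: z = -1.2998 + -1.2255i, |z|^2 = 3.1913
Iter 3: z = -0.8436 + 4.3398i, |z|^2 = 19.5457
Escaped at iteration 3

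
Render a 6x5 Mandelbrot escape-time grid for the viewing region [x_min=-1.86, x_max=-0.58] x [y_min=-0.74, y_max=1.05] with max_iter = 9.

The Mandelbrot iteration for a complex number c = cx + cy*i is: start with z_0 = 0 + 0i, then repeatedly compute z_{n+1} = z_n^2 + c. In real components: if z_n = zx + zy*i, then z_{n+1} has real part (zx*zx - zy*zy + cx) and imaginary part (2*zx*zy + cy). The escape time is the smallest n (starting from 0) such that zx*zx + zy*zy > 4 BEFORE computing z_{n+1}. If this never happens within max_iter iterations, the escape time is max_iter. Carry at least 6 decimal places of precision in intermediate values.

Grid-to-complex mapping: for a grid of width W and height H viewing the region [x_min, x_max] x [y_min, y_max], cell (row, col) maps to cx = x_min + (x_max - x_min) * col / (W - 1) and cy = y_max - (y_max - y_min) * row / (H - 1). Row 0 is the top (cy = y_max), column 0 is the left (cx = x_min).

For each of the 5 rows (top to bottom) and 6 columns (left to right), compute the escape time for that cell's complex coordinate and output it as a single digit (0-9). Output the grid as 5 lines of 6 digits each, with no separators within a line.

Answer: 123334
233459
459999
346999
133346

Derivation:
(row=0, col=0): c = -1.8600 + 1.0500i → escape time 1
(row=0, col=1): c = -1.6040 + 1.0500i → escape time 2
(row=0, col=2): c = -1.3480 + 1.0500i → escape time 3
(row=0, col=3): c = -1.0920 + 1.0500i → escape time 3
(row=0, col=4): c = -0.8360 + 1.0500i → escape time 3
(row=0, col=5): c = -0.5800 + 1.0500i → escape time 4
(row=1, col=0): c = -1.8600 + 0.6025i → escape time 2
(row=1, col=1): c = -1.6040 + 0.6025i → escape time 3
(row=1, col=2): c = -1.3480 + 0.6025i → escape time 3
(row=1, col=3): c = -1.0920 + 0.6025i → escape time 4
(row=1, col=4): c = -0.8360 + 0.6025i → escape time 5
(row=1, col=5): c = -0.5800 + 0.6025i → escape time 9
(row=2, col=0): c = -1.8600 + 0.1550i → escape time 4
(row=2, col=1): c = -1.6040 + 0.1550i → escape time 5
(row=2, col=2): c = -1.3480 + 0.1550i → escape time 9
(row=2, col=3): c = -1.0920 + 0.1550i → escape time 9
(row=2, col=4): c = -0.8360 + 0.1550i → escape time 9
(row=2, col=5): c = -0.5800 + 0.1550i → escape time 9
(row=3, col=0): c = -1.8600 + -0.2925i → escape time 3
(row=3, col=1): c = -1.6040 + -0.2925i → escape time 4
(row=3, col=2): c = -1.3480 + -0.2925i → escape time 6
(row=3, col=3): c = -1.0920 + -0.2925i → escape time 9
(row=3, col=4): c = -0.8360 + -0.2925i → escape time 9
(row=3, col=5): c = -0.5800 + -0.2925i → escape time 9
(row=4, col=0): c = -1.8600 + -0.7400i → escape time 1
(row=4, col=1): c = -1.6040 + -0.7400i → escape time 3
(row=4, col=2): c = -1.3480 + -0.7400i → escape time 3
(row=4, col=3): c = -1.0920 + -0.7400i → escape time 3
(row=4, col=4): c = -0.8360 + -0.7400i → escape time 4
(row=4, col=5): c = -0.5800 + -0.7400i → escape time 6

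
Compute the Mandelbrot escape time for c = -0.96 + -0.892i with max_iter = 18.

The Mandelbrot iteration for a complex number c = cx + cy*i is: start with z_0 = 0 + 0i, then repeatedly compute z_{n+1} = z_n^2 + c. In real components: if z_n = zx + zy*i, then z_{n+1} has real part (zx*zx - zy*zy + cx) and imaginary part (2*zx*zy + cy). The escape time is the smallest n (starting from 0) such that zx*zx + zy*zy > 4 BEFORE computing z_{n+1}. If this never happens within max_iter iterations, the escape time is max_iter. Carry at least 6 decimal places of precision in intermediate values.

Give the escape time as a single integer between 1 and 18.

z_0 = 0 + 0i, c = -0.9600 + -0.8920i
Iter 1: z = -0.9600 + -0.8920i, |z|^2 = 1.7173
Iter 2: z = -0.8341 + 0.8206i, |z|^2 = 1.3691
Iter 3: z = -0.9378 + -2.2609i, |z|^2 = 5.9913
Escaped at iteration 3

Answer: 3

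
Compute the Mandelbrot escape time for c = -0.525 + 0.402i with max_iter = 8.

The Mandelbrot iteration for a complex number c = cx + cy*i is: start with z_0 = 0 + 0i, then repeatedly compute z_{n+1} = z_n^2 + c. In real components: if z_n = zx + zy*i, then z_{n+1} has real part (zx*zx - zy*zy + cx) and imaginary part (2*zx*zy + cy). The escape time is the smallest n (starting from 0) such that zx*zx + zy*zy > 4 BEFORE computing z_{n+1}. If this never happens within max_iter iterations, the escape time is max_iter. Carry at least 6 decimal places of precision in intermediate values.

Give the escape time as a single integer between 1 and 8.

z_0 = 0 + 0i, c = -0.5250 + 0.4020i
Iter 1: z = -0.5250 + 0.4020i, |z|^2 = 0.4372
Iter 2: z = -0.4110 + -0.0201i, |z|^2 = 0.1693
Iter 3: z = -0.3565 + 0.4185i, |z|^2 = 0.3023
Iter 4: z = -0.5731 + 0.1036i, |z|^2 = 0.3391
Iter 5: z = -0.2073 + 0.2833i, |z|^2 = 0.1232
Iter 6: z = -0.5623 + 0.2845i, |z|^2 = 0.3971
Iter 7: z = -0.2898 + 0.0820i, |z|^2 = 0.0907

Answer: 8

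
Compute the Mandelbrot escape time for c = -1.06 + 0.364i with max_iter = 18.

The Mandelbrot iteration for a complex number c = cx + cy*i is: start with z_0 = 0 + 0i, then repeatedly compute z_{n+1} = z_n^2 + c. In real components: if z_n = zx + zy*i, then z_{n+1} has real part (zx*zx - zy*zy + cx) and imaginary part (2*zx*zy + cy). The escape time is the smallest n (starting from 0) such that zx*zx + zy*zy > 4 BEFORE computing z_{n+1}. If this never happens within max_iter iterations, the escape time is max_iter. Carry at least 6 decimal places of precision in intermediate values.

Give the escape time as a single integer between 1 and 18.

Answer: 9

Derivation:
z_0 = 0 + 0i, c = -1.0600 + 0.3640i
Iter 1: z = -1.0600 + 0.3640i, |z|^2 = 1.2561
Iter 2: z = -0.0689 + -0.4077i, |z|^2 = 0.1709
Iter 3: z = -1.2215 + 0.4202i, |z|^2 = 1.6685
Iter 4: z = 0.2554 + -0.6625i, |z|^2 = 0.5041
Iter 5: z = -1.4336 + 0.0256i, |z|^2 = 2.0559
Iter 6: z = 0.9946 + 0.2906i, |z|^2 = 1.0736
Iter 7: z = -0.1553 + 0.9420i, |z|^2 = 0.9115
Iter 8: z = -1.9233 + 0.0715i, |z|^2 = 3.7040
Iter 9: z = 2.6338 + 0.0890i, |z|^2 = 6.9447
Escaped at iteration 9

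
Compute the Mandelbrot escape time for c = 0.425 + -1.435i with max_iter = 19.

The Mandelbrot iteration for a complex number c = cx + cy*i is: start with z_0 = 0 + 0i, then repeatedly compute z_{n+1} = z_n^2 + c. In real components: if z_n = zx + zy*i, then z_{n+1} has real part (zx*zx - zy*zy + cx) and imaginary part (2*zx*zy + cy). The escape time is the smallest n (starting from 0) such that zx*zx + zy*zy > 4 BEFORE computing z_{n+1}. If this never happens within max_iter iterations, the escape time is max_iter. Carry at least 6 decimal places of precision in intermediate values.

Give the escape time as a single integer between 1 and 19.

z_0 = 0 + 0i, c = 0.4250 + -1.4350i
Iter 1: z = 0.4250 + -1.4350i, |z|^2 = 2.2399
Iter 2: z = -1.4536 + -2.6547i, |z|^2 = 9.1607
Escaped at iteration 2

Answer: 2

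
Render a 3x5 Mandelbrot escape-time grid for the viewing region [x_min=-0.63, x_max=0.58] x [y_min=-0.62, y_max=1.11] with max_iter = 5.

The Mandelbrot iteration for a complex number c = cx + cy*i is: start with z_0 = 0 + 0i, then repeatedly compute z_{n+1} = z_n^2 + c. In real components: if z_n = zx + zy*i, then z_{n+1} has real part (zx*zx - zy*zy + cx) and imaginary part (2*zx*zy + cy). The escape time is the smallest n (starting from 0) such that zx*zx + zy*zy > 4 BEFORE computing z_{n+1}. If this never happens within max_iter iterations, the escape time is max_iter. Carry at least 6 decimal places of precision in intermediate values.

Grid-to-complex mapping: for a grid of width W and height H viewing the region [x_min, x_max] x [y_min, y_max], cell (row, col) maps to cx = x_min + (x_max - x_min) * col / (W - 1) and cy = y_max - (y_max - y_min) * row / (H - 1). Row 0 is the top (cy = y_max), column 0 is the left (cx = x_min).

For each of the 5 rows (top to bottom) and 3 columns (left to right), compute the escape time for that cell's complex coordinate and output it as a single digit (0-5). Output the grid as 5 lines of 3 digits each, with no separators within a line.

(row=0, col=0): c = -0.6300 + 1.1100i → escape time 3
(row=0, col=1): c = -0.0250 + 1.1100i → escape time 4
(row=0, col=2): c = 0.5800 + 1.1100i → escape time 2
(row=1, col=0): c = -0.6300 + 0.6775i → escape time 5
(row=1, col=1): c = -0.0250 + 0.6775i → escape time 5
(row=1, col=2): c = 0.5800 + 0.6775i → escape time 3
(row=2, col=0): c = -0.6300 + 0.2450i → escape time 5
(row=2, col=1): c = -0.0250 + 0.2450i → escape time 5
(row=2, col=2): c = 0.5800 + 0.2450i → escape time 4
(row=3, col=0): c = -0.6300 + -0.1875i → escape time 5
(row=3, col=1): c = -0.0250 + -0.1875i → escape time 5
(row=3, col=2): c = 0.5800 + -0.1875i → escape time 4
(row=4, col=0): c = -0.6300 + -0.6200i → escape time 5
(row=4, col=1): c = -0.0250 + -0.6200i → escape time 5
(row=4, col=2): c = 0.5800 + -0.6200i → escape time 3

Answer: 342
553
554
554
553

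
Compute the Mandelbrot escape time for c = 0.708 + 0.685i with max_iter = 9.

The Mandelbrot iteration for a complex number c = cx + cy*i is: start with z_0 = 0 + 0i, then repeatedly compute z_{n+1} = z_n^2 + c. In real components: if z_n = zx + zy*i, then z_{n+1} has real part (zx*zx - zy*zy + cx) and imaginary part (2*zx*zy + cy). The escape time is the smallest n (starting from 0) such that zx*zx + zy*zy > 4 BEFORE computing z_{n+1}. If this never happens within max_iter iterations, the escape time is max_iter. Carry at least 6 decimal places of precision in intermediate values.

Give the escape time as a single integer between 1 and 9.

Answer: 3

Derivation:
z_0 = 0 + 0i, c = 0.7080 + 0.6850i
Iter 1: z = 0.7080 + 0.6850i, |z|^2 = 0.9705
Iter 2: z = 0.7400 + 1.6550i, |z|^2 = 3.2866
Iter 3: z = -1.4832 + 3.1345i, |z|^2 = 12.0249
Escaped at iteration 3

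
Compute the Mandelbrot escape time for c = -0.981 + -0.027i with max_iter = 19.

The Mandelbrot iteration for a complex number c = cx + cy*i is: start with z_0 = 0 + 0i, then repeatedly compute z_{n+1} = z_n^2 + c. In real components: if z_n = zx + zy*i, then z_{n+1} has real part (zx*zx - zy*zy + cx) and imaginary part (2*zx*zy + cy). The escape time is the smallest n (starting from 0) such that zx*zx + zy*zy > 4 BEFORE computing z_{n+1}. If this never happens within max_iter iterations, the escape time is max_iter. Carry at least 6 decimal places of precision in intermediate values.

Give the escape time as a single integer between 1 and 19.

z_0 = 0 + 0i, c = -0.9810 + -0.0270i
Iter 1: z = -0.9810 + -0.0270i, |z|^2 = 0.9631
Iter 2: z = -0.0194 + 0.0260i, |z|^2 = 0.0010
Iter 3: z = -0.9813 + -0.0280i, |z|^2 = 0.9637
Iter 4: z = -0.0188 + 0.0280i, |z|^2 = 0.0011
Iter 5: z = -0.9814 + -0.0281i, |z|^2 = 0.9640
Iter 6: z = -0.0186 + 0.0281i, |z|^2 = 0.0011
Iter 7: z = -0.9814 + -0.0280i, |z|^2 = 0.9640
Iter 8: z = -0.0186 + 0.0280i, |z|^2 = 0.0011
Iter 9: z = -0.9814 + -0.0280i, |z|^2 = 0.9640
Iter 10: z = -0.0186 + 0.0280i, |z|^2 = 0.0011
Iter 11: z = -0.9814 + -0.0280i, |z|^2 = 0.9640
Iter 12: z = -0.0186 + 0.0280i, |z|^2 = 0.0011
Iter 13: z = -0.9814 + -0.0280i, |z|^2 = 0.9640
Iter 14: z = -0.0186 + 0.0280i, |z|^2 = 0.0011
Iter 15: z = -0.9814 + -0.0280i, |z|^2 = 0.9640
Iter 16: z = -0.0186 + 0.0280i, |z|^2 = 0.0011
Iter 17: z = -0.9814 + -0.0280i, |z|^2 = 0.9640
Iter 18: z = -0.0186 + 0.0280i, |z|^2 = 0.0011

Answer: 19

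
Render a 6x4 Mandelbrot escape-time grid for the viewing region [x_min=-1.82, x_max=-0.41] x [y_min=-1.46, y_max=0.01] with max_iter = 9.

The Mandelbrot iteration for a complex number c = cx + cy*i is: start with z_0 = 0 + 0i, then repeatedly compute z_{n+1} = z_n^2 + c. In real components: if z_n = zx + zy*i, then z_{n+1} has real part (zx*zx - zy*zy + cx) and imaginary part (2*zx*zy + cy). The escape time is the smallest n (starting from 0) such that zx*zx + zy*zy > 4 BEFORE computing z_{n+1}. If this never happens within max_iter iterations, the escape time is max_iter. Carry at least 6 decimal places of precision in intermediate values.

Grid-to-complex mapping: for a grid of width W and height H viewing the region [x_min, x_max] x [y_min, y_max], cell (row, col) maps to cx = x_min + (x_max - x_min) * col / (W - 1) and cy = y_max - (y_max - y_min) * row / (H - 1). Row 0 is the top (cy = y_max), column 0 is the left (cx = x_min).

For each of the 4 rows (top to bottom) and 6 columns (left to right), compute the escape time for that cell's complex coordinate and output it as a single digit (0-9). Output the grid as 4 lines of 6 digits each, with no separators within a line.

Answer: 999999
335599
123344
112222

Derivation:
(row=0, col=0): c = -1.8200 + 0.0100i → escape time 9
(row=0, col=1): c = -1.5380 + 0.0100i → escape time 9
(row=0, col=2): c = -1.2560 + 0.0100i → escape time 9
(row=0, col=3): c = -0.9740 + 0.0100i → escape time 9
(row=0, col=4): c = -0.6920 + 0.0100i → escape time 9
(row=0, col=5): c = -0.4100 + 0.0100i → escape time 9
(row=1, col=0): c = -1.8200 + -0.4800i → escape time 3
(row=1, col=1): c = -1.5380 + -0.4800i → escape time 3
(row=1, col=2): c = -1.2560 + -0.4800i → escape time 5
(row=1, col=3): c = -0.9740 + -0.4800i → escape time 5
(row=1, col=4): c = -0.6920 + -0.4800i → escape time 9
(row=1, col=5): c = -0.4100 + -0.4800i → escape time 9
(row=2, col=0): c = -1.8200 + -0.9700i → escape time 1
(row=2, col=1): c = -1.5380 + -0.9700i → escape time 2
(row=2, col=2): c = -1.2560 + -0.9700i → escape time 3
(row=2, col=3): c = -0.9740 + -0.9700i → escape time 3
(row=2, col=4): c = -0.6920 + -0.9700i → escape time 4
(row=2, col=5): c = -0.4100 + -0.9700i → escape time 4
(row=3, col=0): c = -1.8200 + -1.4600i → escape time 1
(row=3, col=1): c = -1.5380 + -1.4600i → escape time 1
(row=3, col=2): c = -1.2560 + -1.4600i → escape time 2
(row=3, col=3): c = -0.9740 + -1.4600i → escape time 2
(row=3, col=4): c = -0.6920 + -1.4600i → escape time 2
(row=3, col=5): c = -0.4100 + -1.4600i → escape time 2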